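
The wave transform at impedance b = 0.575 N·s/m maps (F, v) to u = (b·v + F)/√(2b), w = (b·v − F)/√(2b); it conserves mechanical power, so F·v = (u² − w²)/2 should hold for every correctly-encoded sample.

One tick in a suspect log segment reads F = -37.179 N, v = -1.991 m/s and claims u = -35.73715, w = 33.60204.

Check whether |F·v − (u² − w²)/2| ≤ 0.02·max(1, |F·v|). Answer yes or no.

yes

F·v = (-37.179)×(-1.991) = 74.0234 W.
(u² − w²)/2 = (1277.1439 − 1129.0971)/2 = 74.0234 W.
|Δ| = 0.0000;  2% of max(1, |F·v|) = 1.4805.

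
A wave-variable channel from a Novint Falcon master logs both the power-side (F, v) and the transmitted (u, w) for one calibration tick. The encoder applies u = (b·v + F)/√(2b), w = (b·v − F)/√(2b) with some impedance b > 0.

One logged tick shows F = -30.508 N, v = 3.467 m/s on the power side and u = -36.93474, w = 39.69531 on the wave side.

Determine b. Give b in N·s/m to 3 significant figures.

b = 0.317 N·s/m

u + w = 2.76057;  u + w = √(2b)·v, so √(2b) = 2.76057/3.467 = 0.79624.
b = (√(2b))²/2 = 0.63400/2 = 0.31700.
(Check via u − w = 2F/√(2b): u − w = -76.63005, 2F/√(2b) = -76.63000.)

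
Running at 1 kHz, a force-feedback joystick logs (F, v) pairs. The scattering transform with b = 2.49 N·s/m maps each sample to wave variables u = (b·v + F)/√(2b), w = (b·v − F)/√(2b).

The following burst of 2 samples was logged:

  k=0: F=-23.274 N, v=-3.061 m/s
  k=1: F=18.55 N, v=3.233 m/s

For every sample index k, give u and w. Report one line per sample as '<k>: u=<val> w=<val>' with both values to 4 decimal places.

k=0: b·v=2.49×(-3.061)=-7.6219; √(2b)=2.2316; u=(-7.6219+(-23.274))/2.2316=-13.8448, w=(-7.6219−(-23.274))/2.2316=7.0139
k=1: b·v=2.49×3.233=8.0502; √(2b)=2.2316; u=(8.0502+18.55)/2.2316=11.9198, w=(8.0502−18.55)/2.2316=-4.7051

0: u=-13.8448 w=7.0139
1: u=11.9198 w=-4.7051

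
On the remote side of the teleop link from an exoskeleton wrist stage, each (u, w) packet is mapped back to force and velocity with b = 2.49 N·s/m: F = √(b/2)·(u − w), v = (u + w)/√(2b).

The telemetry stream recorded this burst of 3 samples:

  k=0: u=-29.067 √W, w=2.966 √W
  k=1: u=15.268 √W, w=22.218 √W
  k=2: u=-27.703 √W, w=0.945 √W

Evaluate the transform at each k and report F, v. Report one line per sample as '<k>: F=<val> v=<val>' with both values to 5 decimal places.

k=0: u−w=-32.03300, u+w=-26.10100; √(b/2)=1.11580, √(2b)=2.23159; F=1.11580×(-32.033)=-35.74228, v=-26.10100/2.23159=-11.69614
k=1: u−w=-6.95000, u+w=37.48600; √(b/2)=1.11580, √(2b)=2.23159; F=1.11580×(-6.95)=-7.75478, v=37.48600/2.23159=16.79788
k=2: u−w=-28.64800, u+w=-26.75800; √(b/2)=1.11580, √(2b)=2.23159; F=1.11580×(-28.648)=-31.96531, v=-26.75800/2.23159=-11.99055

0: F=-35.74228 v=-11.69614
1: F=-7.75478 v=16.79788
2: F=-31.96531 v=-11.99055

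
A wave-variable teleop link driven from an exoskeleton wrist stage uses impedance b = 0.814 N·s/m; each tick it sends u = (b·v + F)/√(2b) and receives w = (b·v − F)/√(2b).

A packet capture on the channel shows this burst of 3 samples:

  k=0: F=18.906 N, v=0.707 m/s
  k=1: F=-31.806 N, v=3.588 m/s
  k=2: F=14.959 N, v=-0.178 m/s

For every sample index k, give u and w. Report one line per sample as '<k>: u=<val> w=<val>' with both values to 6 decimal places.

k=0: b·v=0.814×0.707=0.575498; √(2b)=1.275931; u=(0.575498+18.906)/1.275931=15.268457, w=(0.575498−18.906)/1.275931=-14.366374
k=1: b·v=0.814×3.588=2.920632; √(2b)=1.275931; u=(2.920632+(-31.806))/1.275931=-22.638659, w=(2.920632−(-31.806))/1.275931=27.216700
k=2: b·v=0.814×(-0.178)=-0.144892; √(2b)=1.275931; u=(-0.144892+14.959)/1.275931=11.610430, w=(-0.144892−14.959)/1.275931=-11.837546

0: u=15.268457 w=-14.366374
1: u=-22.638659 w=27.216700
2: u=11.610430 w=-11.837546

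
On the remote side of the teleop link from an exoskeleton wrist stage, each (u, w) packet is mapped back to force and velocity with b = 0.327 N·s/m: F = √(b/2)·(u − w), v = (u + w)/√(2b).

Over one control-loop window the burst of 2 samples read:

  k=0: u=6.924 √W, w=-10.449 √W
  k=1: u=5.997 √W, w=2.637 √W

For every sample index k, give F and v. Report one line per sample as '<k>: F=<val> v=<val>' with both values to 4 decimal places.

k=0: u−w=17.3730, u+w=-3.5250; √(b/2)=0.4044, √(2b)=0.8087; F=0.4044×17.373=7.0248, v=-3.5250/0.8087=-4.3588
k=1: u−w=3.3600, u+w=8.6340; √(b/2)=0.4044, √(2b)=0.8087; F=0.4044×3.36=1.3586, v=8.6340/0.8087=10.6764

0: F=7.0248 v=-4.3588
1: F=1.3586 v=10.6764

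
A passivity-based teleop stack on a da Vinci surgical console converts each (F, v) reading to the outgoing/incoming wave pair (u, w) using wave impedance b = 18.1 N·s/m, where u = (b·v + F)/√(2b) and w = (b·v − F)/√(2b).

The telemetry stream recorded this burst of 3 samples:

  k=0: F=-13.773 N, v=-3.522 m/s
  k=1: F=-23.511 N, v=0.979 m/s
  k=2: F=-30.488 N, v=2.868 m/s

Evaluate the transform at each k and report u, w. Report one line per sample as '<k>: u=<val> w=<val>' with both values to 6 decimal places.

k=0: b·v=18.1×(-3.522)=-63.748200; √(2b)=6.016644; u=(-63.748200+(-13.773))/6.016644=-12.884459, w=(-63.748200−(-13.773))/6.016644=-8.306159
k=1: b·v=18.1×0.979=17.719900; √(2b)=6.016644; u=(17.719900+(-23.511))/6.016644=-0.962513, w=(17.719900−(-23.511))/6.016644=6.852807
k=2: b·v=18.1×2.868=51.910800; √(2b)=6.016644; u=(51.910800+(-30.488))/6.016644=3.560590, w=(51.910800−(-30.488))/6.016644=13.695144

0: u=-12.884459 w=-8.306159
1: u=-0.962513 w=6.852807
2: u=3.560590 w=13.695144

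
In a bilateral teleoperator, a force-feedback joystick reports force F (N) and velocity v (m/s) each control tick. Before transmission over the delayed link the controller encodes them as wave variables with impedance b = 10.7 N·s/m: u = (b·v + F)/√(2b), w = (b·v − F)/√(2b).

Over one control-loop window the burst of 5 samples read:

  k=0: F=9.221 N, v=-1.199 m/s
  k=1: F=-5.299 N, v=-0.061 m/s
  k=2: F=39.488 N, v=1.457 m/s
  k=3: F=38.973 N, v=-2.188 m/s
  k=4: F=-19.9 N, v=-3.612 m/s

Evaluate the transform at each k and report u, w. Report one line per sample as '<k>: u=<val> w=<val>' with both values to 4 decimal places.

k=0: b·v=10.7×(-1.199)=-12.8293; √(2b)=4.6260; u=(-12.8293+9.221)/4.6260=-0.7800, w=(-12.8293−9.221)/4.6260=-4.7666
k=1: b·v=10.7×(-0.061)=-0.6527; √(2b)=4.6260; u=(-0.6527+(-5.299))/4.6260=-1.2866, w=(-0.6527−(-5.299))/4.6260=1.0044
k=2: b·v=10.7×1.457=15.5899; √(2b)=4.6260; u=(15.5899+39.488)/4.6260=11.9061, w=(15.5899−39.488)/4.6260=-5.1660
k=3: b·v=10.7×(-2.188)=-23.4116; √(2b)=4.6260; u=(-23.4116+38.973)/4.6260=3.3639, w=(-23.4116−38.973)/4.6260=-13.4856
k=4: b·v=10.7×(-3.612)=-38.6484; √(2b)=4.6260; u=(-38.6484+(-19.9))/4.6260=-12.6563, w=(-38.6484−(-19.9))/4.6260=-4.0528

0: u=-0.7800 w=-4.7666
1: u=-1.2866 w=1.0044
2: u=11.9061 w=-5.1660
3: u=3.3639 w=-13.4856
4: u=-12.6563 w=-4.0528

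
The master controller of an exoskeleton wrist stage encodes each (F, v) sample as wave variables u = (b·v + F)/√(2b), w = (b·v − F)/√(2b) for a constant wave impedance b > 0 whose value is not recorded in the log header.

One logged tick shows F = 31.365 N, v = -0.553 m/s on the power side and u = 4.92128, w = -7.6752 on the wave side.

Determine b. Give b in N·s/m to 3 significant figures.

u + w = -2.75392;  u + w = √(2b)·v, so √(2b) = -2.75392/(-0.553) = 4.97996.
b = (√(2b))²/2 = 24.80004/2 = 12.40002.
(Check via u − w = 2F/√(2b): u − w = 12.59648, 2F/√(2b) = 12.59648.)

b = 12.4 N·s/m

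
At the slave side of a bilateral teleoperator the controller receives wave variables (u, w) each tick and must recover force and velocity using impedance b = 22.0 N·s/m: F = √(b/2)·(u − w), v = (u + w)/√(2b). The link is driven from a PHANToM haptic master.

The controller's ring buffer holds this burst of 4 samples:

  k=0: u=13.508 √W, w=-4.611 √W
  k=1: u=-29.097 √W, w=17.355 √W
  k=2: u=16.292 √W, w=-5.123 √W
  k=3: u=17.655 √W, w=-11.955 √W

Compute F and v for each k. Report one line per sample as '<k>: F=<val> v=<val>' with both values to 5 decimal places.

k=0: u−w=18.11900, u+w=8.89700; √(b/2)=3.31662, √(2b)=6.63325; F=3.31662×18.119=60.09392, v=8.89700/6.63325=1.34127
k=1: u−w=-46.45200, u+w=-11.74200; √(b/2)=3.31662, √(2b)=6.63325; F=3.31662×(-46.452)=-154.06385, v=-11.74200/6.63325=-1.77017
k=2: u−w=21.41500, u+w=11.16900; √(b/2)=3.31662, √(2b)=6.63325; F=3.31662×21.415=71.02552, v=11.16900/6.63325=1.68379
k=3: u−w=29.61000, u+w=5.70000; √(b/2)=3.31662, √(2b)=6.63325; F=3.31662×29.61=98.20526, v=5.70000/6.63325=0.85931

0: F=60.09392 v=1.34127
1: F=-154.06385 v=-1.77017
2: F=71.02552 v=1.68379
3: F=98.20526 v=0.85931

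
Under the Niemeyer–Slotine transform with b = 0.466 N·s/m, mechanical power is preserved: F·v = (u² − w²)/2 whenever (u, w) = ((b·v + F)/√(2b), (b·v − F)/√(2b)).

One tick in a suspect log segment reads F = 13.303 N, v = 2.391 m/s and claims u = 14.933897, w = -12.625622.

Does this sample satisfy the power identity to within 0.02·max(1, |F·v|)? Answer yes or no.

F·v = 13.303×2.391 = 31.807473 W.
(u² − w²)/2 = (223.021280 − 159.406331)/2 = 31.807474 W.
|Δ| = 0.000001;  2% of max(1, |F·v|) = 0.636149.

yes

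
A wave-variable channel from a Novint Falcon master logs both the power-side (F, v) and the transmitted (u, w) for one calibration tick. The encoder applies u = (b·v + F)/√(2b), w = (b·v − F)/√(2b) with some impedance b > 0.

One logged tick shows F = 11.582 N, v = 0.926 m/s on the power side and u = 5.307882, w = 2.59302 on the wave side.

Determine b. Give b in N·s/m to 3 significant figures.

b = 36.4 N·s/m

u + w = 7.900902;  u + w = √(2b)·v, so √(2b) = 7.900902/0.926 = 8.532292.
b = (√(2b))²/2 = 72.800000/2 = 36.400000.
(Check via u − w = 2F/√(2b): u − w = 2.714862, 2F/√(2b) = 2.714863.)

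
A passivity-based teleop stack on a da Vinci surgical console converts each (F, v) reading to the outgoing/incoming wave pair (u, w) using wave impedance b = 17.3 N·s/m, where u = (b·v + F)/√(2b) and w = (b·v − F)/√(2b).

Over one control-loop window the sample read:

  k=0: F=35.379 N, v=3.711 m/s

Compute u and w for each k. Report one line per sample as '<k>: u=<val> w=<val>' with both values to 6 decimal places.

0: u=16.928989 w=4.899768

k=0: b·v=17.3×3.711=64.200300; √(2b)=5.882176; u=(64.200300+35.379)/5.882176=16.928989, w=(64.200300−35.379)/5.882176=4.899768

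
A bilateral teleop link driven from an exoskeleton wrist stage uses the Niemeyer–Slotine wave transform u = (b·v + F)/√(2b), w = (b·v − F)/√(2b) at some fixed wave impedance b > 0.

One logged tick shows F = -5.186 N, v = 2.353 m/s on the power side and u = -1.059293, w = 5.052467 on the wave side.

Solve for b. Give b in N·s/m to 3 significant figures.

b = 1.44 N·s/m

u + w = 3.993174;  u + w = √(2b)·v, so √(2b) = 3.993174/2.353 = 1.697057.
b = (√(2b))²/2 = 2.880001/2 = 1.440000.
(Check via u − w = 2F/√(2b): u − w = -6.111760, 2F/√(2b) = -6.111759.)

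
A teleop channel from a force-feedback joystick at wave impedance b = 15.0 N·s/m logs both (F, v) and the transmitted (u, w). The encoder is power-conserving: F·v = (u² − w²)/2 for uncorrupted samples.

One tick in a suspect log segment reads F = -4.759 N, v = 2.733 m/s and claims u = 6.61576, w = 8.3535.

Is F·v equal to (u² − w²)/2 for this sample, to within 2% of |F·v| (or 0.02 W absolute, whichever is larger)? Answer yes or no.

F·v = (-4.759)×2.733 = -13.00635 W.
(u² − w²)/2 = (43.76828 − 69.78096)/2 = -13.00634 W.
|Δ| = 0.00001;  2% of max(1, |F·v|) = 0.26013.

yes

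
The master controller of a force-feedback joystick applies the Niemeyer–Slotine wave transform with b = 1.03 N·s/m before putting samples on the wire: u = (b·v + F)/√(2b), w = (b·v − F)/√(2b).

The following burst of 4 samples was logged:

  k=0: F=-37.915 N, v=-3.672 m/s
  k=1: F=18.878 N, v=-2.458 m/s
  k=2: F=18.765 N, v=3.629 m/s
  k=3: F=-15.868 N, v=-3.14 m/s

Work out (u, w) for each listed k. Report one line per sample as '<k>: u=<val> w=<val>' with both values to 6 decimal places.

0: u=-29.051788 w=23.781476
1: u=11.388979 w=-14.916873
2: u=15.678492 w=-10.469898
3: u=-13.309133 w=8.802386

k=0: b·v=1.03×(-3.672)=-3.782160; √(2b)=1.435270; u=(-3.782160+(-37.915))/1.435270=-29.051788, w=(-3.782160−(-37.915))/1.435270=23.781476
k=1: b·v=1.03×(-2.458)=-2.531740; √(2b)=1.435270; u=(-2.531740+18.878)/1.435270=11.388979, w=(-2.531740−18.878)/1.435270=-14.916873
k=2: b·v=1.03×3.629=3.737870; √(2b)=1.435270; u=(3.737870+18.765)/1.435270=15.678492, w=(3.737870−18.765)/1.435270=-10.469898
k=3: b·v=1.03×(-3.14)=-3.234200; √(2b)=1.435270; u=(-3.234200+(-15.868))/1.435270=-13.309133, w=(-3.234200−(-15.868))/1.435270=8.802386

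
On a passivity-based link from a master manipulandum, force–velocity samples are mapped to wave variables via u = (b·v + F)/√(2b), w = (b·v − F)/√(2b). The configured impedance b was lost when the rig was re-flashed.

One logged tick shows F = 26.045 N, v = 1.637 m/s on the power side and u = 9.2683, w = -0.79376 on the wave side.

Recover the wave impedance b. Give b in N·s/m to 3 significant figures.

u + w = 8.47454;  u + w = √(2b)·v, so √(2b) = 8.47454/1.637 = 5.17687.
b = (√(2b))²/2 = 26.80001/2 = 13.40000.
(Check via u − w = 2F/√(2b): u − w = 10.06206, 2F/√(2b) = 10.06206.)

b = 13.4 N·s/m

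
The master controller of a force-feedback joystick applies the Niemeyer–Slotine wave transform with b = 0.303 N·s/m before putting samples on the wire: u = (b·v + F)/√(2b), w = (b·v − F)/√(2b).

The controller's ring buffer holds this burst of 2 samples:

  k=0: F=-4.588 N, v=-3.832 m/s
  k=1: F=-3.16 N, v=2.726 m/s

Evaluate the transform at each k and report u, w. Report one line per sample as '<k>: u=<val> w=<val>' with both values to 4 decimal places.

k=0: b·v=0.303×(-3.832)=-1.1611; √(2b)=0.7785; u=(-1.1611+(-4.588))/0.7785=-7.3852, w=(-1.1611−(-4.588))/0.7785=4.4022
k=1: b·v=0.303×2.726=0.8260; √(2b)=0.7785; u=(0.8260+(-3.16))/0.7785=-2.9983, w=(0.8260−(-3.16))/0.7785=5.1203

0: u=-7.3852 w=4.4022
1: u=-2.9983 w=5.1203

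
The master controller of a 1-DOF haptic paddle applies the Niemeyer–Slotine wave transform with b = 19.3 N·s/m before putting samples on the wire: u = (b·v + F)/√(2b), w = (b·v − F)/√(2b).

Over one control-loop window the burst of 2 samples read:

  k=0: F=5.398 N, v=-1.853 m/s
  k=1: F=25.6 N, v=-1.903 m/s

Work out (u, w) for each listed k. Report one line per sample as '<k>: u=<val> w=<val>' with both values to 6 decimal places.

0: u=-4.887404 w=-6.625081
1: u=-1.791099 w=-10.032030

k=0: b·v=19.3×(-1.853)=-35.762900; √(2b)=6.212890; u=(-35.762900+5.398)/6.212890=-4.887404, w=(-35.762900−5.398)/6.212890=-6.625081
k=1: b·v=19.3×(-1.903)=-36.727900; √(2b)=6.212890; u=(-36.727900+25.6)/6.212890=-1.791099, w=(-36.727900−25.6)/6.212890=-10.032030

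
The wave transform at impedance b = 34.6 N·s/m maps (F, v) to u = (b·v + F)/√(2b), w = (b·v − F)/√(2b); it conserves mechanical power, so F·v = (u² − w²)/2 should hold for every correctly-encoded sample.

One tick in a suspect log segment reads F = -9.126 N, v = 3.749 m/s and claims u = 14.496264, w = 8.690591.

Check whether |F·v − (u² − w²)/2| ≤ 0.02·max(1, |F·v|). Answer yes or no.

no

F·v = (-9.126)×3.749 = -34.213374 W.
(u² − w²)/2 = (210.141670 − 75.526372)/2 = 67.307649 W.
|Δ| = 101.521023;  2% of max(1, |F·v|) = 0.684267.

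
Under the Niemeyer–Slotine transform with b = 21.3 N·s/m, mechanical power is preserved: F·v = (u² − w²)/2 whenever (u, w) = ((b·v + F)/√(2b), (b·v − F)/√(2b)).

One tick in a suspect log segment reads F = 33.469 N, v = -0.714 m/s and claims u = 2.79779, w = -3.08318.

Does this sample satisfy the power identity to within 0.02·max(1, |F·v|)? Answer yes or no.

no

F·v = 33.469×(-0.714) = -23.89687 W.
(u² − w²)/2 = (7.82763 − 9.50600)/2 = -0.83919 W.
|Δ| = 23.05768;  2% of max(1, |F·v|) = 0.47794.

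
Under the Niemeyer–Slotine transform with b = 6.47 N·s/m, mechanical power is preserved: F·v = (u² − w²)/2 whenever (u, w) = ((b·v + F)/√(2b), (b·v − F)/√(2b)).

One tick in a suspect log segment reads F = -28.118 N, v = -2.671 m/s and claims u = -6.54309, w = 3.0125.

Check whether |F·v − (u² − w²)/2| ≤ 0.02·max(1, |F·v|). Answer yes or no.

F·v = (-28.118)×(-2.671) = 75.10318 W.
(u² − w²)/2 = (42.81203 − 9.07516)/2 = 16.86844 W.
|Δ| = 58.23474;  2% of max(1, |F·v|) = 1.50206.

no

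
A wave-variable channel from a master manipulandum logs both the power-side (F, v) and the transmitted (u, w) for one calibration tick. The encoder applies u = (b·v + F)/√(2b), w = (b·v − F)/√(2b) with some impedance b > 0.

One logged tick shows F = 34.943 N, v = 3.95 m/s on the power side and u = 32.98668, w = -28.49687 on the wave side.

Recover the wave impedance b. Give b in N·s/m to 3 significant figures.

b = 0.646 N·s/m

u + w = 4.48981;  u + w = √(2b)·v, so √(2b) = 4.48981/3.95 = 1.13666.
b = (√(2b))²/2 = 1.29200/2 = 0.64600.
(Check via u − w = 2F/√(2b): u − w = 61.48355, 2F/√(2b) = 61.48360.)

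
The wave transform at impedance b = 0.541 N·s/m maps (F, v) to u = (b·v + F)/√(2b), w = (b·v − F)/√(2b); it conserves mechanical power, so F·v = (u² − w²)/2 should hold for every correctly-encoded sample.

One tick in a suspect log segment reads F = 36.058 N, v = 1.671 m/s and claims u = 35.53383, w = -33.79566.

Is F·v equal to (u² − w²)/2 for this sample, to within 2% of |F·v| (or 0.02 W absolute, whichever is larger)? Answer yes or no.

F·v = 36.058×1.671 = 60.2529 W.
(u² − w²)/2 = (1262.6531 − 1142.1466)/2 = 60.2532 W.
|Δ| = 0.0003;  2% of max(1, |F·v|) = 1.2051.

yes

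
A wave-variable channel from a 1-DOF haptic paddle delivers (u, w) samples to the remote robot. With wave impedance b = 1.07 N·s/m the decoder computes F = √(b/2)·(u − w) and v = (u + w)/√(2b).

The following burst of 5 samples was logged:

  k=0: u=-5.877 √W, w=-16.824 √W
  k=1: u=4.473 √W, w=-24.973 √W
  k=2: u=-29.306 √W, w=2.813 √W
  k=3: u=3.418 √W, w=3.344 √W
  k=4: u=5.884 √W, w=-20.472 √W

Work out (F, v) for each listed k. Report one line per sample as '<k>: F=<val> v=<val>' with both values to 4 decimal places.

0: F=8.0070 v=-15.5181
1: F=21.5379 v=-14.0135
2: F=-23.4930 v=-18.1102
3: F=0.0541 v=4.6224
4: F=19.2778 v=-9.9722

k=0: u−w=10.9470, u+w=-22.7010; √(b/2)=0.7314, √(2b)=1.4629; F=0.7314×10.947=8.0070, v=-22.7010/1.4629=-15.5181
k=1: u−w=29.4460, u+w=-20.5000; √(b/2)=0.7314, √(2b)=1.4629; F=0.7314×29.446=21.5379, v=-20.5000/1.4629=-14.0135
k=2: u−w=-32.1190, u+w=-26.4930; √(b/2)=0.7314, √(2b)=1.4629; F=0.7314×(-32.119)=-23.4930, v=-26.4930/1.4629=-18.1102
k=3: u−w=0.0740, u+w=6.7620; √(b/2)=0.7314, √(2b)=1.4629; F=0.7314×0.074=0.0541, v=6.7620/1.4629=4.6224
k=4: u−w=26.3560, u+w=-14.5880; √(b/2)=0.7314, √(2b)=1.4629; F=0.7314×26.356=19.2778, v=-14.5880/1.4629=-9.9722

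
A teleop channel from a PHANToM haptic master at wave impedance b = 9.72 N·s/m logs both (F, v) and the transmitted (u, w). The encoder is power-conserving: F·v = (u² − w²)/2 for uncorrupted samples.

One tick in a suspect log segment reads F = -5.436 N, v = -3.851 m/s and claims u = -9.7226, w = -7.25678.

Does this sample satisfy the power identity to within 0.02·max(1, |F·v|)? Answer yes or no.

yes

F·v = (-5.436)×(-3.851) = 20.9340 W.
(u² − w²)/2 = (94.5290 − 52.6609)/2 = 20.9340 W.
|Δ| = 0.0000;  2% of max(1, |F·v|) = 0.4187.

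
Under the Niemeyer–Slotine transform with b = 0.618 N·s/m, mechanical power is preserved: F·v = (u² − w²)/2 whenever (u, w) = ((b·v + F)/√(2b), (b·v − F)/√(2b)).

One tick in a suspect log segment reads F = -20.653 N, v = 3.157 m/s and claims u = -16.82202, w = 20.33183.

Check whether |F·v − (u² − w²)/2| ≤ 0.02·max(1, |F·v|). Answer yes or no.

F·v = (-20.653)×3.157 = -65.20152 W.
(u² − w²)/2 = (282.98036 − 413.38331)/2 = -65.20148 W.
|Δ| = 0.00004;  2% of max(1, |F·v|) = 1.30403.

yes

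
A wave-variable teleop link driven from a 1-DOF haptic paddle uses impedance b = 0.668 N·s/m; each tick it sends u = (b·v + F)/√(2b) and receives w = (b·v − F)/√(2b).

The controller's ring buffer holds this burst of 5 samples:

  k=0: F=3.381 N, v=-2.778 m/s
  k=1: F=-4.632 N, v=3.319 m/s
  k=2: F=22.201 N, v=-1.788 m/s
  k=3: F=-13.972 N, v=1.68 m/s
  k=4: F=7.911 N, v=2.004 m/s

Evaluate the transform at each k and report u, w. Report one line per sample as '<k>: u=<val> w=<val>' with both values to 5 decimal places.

0: u=1.31963 w=-4.53059
1: u=-2.08928 w=5.92557
2: u=18.17410 w=-20.24077
3: u=-11.11711 w=13.05894
4: u=8.00245 w=-5.68612

k=0: b·v=0.668×(-2.778)=-1.85570; √(2b)=1.15585; u=(-1.85570+3.381)/1.15585=1.31963, w=(-1.85570−3.381)/1.15585=-4.53059
k=1: b·v=0.668×3.319=2.21709; √(2b)=1.15585; u=(2.21709+(-4.632))/1.15585=-2.08928, w=(2.21709−(-4.632))/1.15585=5.92557
k=2: b·v=0.668×(-1.788)=-1.19438; √(2b)=1.15585; u=(-1.19438+22.201)/1.15585=18.17410, w=(-1.19438−22.201)/1.15585=-20.24077
k=3: b·v=0.668×1.68=1.12224; √(2b)=1.15585; u=(1.12224+(-13.972))/1.15585=-11.11711, w=(1.12224−(-13.972))/1.15585=13.05894
k=4: b·v=0.668×2.004=1.33867; √(2b)=1.15585; u=(1.33867+7.911)/1.15585=8.00245, w=(1.33867−7.911)/1.15585=-5.68612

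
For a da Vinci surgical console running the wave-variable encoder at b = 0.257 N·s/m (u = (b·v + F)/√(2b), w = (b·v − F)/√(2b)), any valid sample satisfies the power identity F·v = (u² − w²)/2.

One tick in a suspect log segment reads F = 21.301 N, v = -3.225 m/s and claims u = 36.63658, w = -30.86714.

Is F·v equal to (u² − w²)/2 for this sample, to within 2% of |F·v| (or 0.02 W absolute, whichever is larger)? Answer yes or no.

no

F·v = 21.301×(-3.225) = -68.6957 W.
(u² − w²)/2 = (1342.2390 − 952.7803)/2 = 194.7293 W.
|Δ| = 263.4251;  2% of max(1, |F·v|) = 1.3739.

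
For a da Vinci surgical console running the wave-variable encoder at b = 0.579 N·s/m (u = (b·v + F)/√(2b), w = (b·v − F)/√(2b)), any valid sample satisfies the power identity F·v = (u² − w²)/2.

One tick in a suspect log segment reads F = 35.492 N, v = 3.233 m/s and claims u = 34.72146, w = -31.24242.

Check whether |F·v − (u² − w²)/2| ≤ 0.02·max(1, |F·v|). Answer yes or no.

F·v = 35.492×3.233 = 114.7456 W.
(u² − w²)/2 = (1205.5798 − 976.0888)/2 = 114.7455 W.
|Δ| = 0.0001;  2% of max(1, |F·v|) = 2.2949.

yes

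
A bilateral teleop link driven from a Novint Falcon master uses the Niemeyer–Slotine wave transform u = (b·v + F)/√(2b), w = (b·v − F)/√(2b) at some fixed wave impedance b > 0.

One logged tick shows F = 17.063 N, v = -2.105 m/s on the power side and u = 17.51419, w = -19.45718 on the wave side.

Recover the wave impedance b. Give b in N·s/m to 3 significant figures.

u + w = -1.94299;  u + w = √(2b)·v, so √(2b) = -1.94299/(-2.105) = 0.92304.
b = (√(2b))²/2 = 0.85199/2 = 0.42600.
(Check via u − w = 2F/√(2b): u − w = 36.97137, 2F/√(2b) = 36.97149.)

b = 0.426 N·s/m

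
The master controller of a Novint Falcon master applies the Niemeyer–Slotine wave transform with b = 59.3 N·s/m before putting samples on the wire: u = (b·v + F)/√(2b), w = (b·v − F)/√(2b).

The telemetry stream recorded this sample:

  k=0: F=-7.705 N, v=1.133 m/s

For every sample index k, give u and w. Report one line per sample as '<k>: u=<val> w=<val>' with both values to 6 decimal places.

0: u=5.461884 w=6.876897

k=0: b·v=59.3×1.133=67.186900; √(2b)=10.890363; u=(67.186900+(-7.705))/10.890363=5.461884, w=(67.186900−(-7.705))/10.890363=6.876897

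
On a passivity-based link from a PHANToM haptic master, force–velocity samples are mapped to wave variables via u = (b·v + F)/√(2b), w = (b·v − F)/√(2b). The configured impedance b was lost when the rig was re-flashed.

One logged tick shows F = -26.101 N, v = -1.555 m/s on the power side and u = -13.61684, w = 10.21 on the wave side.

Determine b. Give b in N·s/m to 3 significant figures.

u + w = -3.4068;  u + w = √(2b)·v, so √(2b) = -3.4068/(-1.555) = 2.1909.
b = (√(2b))²/2 = 4.8000/2 = 2.4000.
(Check via u − w = 2F/√(2b): u − w = -23.8268, 2F/√(2b) = -23.8268.)

b = 2.4 N·s/m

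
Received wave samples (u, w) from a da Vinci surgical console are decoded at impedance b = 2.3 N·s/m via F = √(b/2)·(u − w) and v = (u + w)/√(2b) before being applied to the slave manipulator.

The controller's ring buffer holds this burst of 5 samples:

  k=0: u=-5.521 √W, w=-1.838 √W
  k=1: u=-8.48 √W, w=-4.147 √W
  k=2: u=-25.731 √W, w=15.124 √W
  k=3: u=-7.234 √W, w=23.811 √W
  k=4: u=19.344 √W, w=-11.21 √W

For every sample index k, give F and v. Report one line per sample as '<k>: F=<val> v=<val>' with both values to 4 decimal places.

0: F=-3.9496 v=-3.4312
1: F=-4.6466 v=-5.8874
2: F=-43.8121 v=-4.9455
3: F=-33.2921 v=7.7291
4: F=32.7655 v=3.7925

k=0: u−w=-3.6830, u+w=-7.3590; √(b/2)=1.0724, √(2b)=2.1448; F=1.0724×(-3.683)=-3.9496, v=-7.3590/2.1448=-3.4312
k=1: u−w=-4.3330, u+w=-12.6270; √(b/2)=1.0724, √(2b)=2.1448; F=1.0724×(-4.333)=-4.6466, v=-12.6270/2.1448=-5.8874
k=2: u−w=-40.8550, u+w=-10.6070; √(b/2)=1.0724, √(2b)=2.1448; F=1.0724×(-40.855)=-43.8121, v=-10.6070/2.1448=-4.9455
k=3: u−w=-31.0450, u+w=16.5770; √(b/2)=1.0724, √(2b)=2.1448; F=1.0724×(-31.045)=-33.2921, v=16.5770/2.1448=7.7291
k=4: u−w=30.5540, u+w=8.1340; √(b/2)=1.0724, √(2b)=2.1448; F=1.0724×30.554=32.7655, v=8.1340/2.1448=3.7925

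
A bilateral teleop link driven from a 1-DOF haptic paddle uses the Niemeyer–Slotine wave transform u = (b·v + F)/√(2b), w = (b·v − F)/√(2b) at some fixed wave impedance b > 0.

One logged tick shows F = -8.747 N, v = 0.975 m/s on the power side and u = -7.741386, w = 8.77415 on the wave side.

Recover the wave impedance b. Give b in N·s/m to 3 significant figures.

u + w = 1.032764;  u + w = √(2b)·v, so √(2b) = 1.032764/0.975 = 1.059245.
b = (√(2b))²/2 = 1.122000/2 = 0.561000.
(Check via u − w = 2F/√(2b): u − w = -16.515536, 2F/√(2b) = -16.515535.)

b = 0.561 N·s/m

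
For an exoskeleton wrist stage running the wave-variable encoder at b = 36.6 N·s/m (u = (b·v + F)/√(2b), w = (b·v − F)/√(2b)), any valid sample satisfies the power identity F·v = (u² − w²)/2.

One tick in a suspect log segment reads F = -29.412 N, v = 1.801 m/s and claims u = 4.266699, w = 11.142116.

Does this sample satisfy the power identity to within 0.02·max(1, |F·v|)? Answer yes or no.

F·v = (-29.412)×1.801 = -52.971012 W.
(u² − w²)/2 = (18.204720 − 124.146749)/2 = -52.971014 W.
|Δ| = 0.000002;  2% of max(1, |F·v|) = 1.059420.

yes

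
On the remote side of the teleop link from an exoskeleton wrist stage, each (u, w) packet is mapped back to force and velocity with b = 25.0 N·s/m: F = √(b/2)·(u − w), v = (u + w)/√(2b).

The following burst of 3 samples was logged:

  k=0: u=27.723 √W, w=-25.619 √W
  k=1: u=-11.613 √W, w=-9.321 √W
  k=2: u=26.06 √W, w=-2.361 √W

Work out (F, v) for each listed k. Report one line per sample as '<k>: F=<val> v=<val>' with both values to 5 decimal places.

0: F=188.59245 v=0.29755
1: F=-8.10344 v=-2.96051
2: F=100.48341 v=3.35154

k=0: u−w=53.34200, u+w=2.10400; √(b/2)=3.53553, √(2b)=7.07107; F=3.53553×53.342=188.59245, v=2.10400/7.07107=0.29755
k=1: u−w=-2.29200, u+w=-20.93400; √(b/2)=3.53553, √(2b)=7.07107; F=3.53553×(-2.292)=-8.10344, v=-20.93400/7.07107=-2.96051
k=2: u−w=28.42100, u+w=23.69900; √(b/2)=3.53553, √(2b)=7.07107; F=3.53553×28.421=100.48341, v=23.69900/7.07107=3.35154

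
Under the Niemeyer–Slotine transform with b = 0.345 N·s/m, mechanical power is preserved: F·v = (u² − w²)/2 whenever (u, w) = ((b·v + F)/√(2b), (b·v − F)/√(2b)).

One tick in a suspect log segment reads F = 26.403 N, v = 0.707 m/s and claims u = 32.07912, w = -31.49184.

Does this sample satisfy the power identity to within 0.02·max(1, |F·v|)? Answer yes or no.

yes

F·v = 26.403×0.707 = 18.6669 W.
(u² − w²)/2 = (1029.0699 − 991.7360)/2 = 18.6670 W.
|Δ| = 0.0001;  2% of max(1, |F·v|) = 0.3733.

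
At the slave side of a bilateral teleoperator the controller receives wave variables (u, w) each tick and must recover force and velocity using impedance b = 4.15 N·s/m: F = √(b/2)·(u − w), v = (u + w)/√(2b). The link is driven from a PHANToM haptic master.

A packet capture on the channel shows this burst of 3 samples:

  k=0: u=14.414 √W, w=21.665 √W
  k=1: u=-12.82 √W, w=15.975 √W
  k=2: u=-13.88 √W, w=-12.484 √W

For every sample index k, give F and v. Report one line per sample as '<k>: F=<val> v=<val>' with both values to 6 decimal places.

0: F=-10.444964 v=12.523204
1: F=-41.478795 v=1.095116
2: F=-2.010918 v=-9.151078

k=0: u−w=-7.251000, u+w=36.079000; √(b/2)=1.440486, √(2b)=2.880972; F=1.440486×(-7.251)=-10.444964, v=36.079000/2.880972=12.523204
k=1: u−w=-28.795000, u+w=3.155000; √(b/2)=1.440486, √(2b)=2.880972; F=1.440486×(-28.795)=-41.478795, v=3.155000/2.880972=1.095116
k=2: u−w=-1.396000, u+w=-26.364000; √(b/2)=1.440486, √(2b)=2.880972; F=1.440486×(-1.396)=-2.010918, v=-26.364000/2.880972=-9.151078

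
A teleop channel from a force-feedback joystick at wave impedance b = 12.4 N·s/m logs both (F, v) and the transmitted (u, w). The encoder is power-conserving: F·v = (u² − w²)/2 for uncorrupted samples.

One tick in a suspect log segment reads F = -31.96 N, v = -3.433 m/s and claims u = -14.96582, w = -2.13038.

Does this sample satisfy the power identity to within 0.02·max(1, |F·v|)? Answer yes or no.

F·v = (-31.96)×(-3.433) = 109.7187 W.
(u² − w²)/2 = (223.9758 − 4.5385)/2 = 109.7186 W.
|Δ| = 0.0001;  2% of max(1, |F·v|) = 2.1944.

yes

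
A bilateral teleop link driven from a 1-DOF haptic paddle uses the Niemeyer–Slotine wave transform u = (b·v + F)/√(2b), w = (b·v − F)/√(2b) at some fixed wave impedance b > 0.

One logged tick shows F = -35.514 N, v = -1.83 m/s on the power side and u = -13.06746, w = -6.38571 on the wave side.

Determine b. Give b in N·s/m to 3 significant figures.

u + w = -19.4532;  u + w = √(2b)·v, so √(2b) = -19.4532/(-1.83) = 10.6301.
b = (√(2b))²/2 = 113.0000/2 = 56.5000.
(Check via u − w = 2F/√(2b): u − w = -6.6818, 2F/√(2b) = -6.6818.)

b = 56.5 N·s/m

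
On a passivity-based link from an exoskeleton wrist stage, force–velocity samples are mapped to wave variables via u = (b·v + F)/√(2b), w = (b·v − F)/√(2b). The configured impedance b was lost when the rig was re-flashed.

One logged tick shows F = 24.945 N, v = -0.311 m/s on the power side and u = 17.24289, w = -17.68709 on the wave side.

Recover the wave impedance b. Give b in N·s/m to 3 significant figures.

u + w = -0.44420;  u + w = √(2b)·v, so √(2b) = -0.44420/(-0.311) = 1.42830.
b = (√(2b))²/2 = 2.04003/2 = 1.02001.
(Check via u − w = 2F/√(2b): u − w = 34.92998, 2F/√(2b) = 34.92974.)

b = 1.02 N·s/m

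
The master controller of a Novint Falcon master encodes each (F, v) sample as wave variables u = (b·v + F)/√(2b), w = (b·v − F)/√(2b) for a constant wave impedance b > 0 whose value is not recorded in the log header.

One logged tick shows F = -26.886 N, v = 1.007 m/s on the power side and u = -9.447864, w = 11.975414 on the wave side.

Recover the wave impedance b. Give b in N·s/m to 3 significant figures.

b = 3.15 N·s/m

u + w = 2.527550;  u + w = √(2b)·v, so √(2b) = 2.527550/1.007 = 2.509980.
b = (√(2b))²/2 = 6.300000/2 = 3.150000.
(Check via u − w = 2F/√(2b): u − w = -21.423278, 2F/√(2b) = -21.423277.)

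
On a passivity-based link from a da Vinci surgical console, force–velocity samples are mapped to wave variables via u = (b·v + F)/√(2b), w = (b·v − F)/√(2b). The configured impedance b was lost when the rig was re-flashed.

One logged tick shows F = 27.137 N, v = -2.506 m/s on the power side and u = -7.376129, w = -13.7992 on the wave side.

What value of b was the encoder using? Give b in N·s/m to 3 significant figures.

u + w = -21.175329;  u + w = √(2b)·v, so √(2b) = -21.175329/(-2.506) = 8.449852.
b = (√(2b))²/2 = 71.399998/2 = 35.699999.
(Check via u − w = 2F/√(2b): u − w = 6.423071, 2F/√(2b) = 6.423071.)

b = 35.7 N·s/m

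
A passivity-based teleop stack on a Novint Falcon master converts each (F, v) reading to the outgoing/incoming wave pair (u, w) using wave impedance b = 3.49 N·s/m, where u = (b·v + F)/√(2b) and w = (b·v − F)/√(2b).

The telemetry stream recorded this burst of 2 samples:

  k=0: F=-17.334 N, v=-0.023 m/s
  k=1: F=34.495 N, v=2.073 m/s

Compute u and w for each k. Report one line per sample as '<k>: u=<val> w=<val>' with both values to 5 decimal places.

k=0: b·v=3.49×(-0.023)=-0.08027; √(2b)=2.64197; u=(-0.08027+(-17.334))/2.64197=-6.59140, w=(-0.08027−(-17.334))/2.64197=6.53063
k=1: b·v=3.49×2.073=7.23477; √(2b)=2.64197; u=(7.23477+34.495)/2.64197=15.79495, w=(7.23477−34.495)/2.64197=-10.31815

0: u=-6.59140 w=6.53063
1: u=15.79495 w=-10.31815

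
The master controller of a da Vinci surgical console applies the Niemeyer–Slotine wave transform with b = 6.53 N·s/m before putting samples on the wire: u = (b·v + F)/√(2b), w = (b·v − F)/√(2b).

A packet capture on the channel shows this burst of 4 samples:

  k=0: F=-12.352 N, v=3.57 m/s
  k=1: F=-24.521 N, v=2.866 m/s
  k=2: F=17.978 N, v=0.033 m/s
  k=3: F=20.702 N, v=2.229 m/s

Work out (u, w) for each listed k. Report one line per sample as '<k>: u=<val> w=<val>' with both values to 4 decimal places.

0: u=3.0328 w=9.8687
1: u=-1.6066 w=11.9639
2: u=5.0344 w=-4.9151
3: u=9.7561 w=-1.7008

k=0: b·v=6.53×3.57=23.3121; √(2b)=3.6139; u=(23.3121+(-12.352))/3.6139=3.0328, w=(23.3121−(-12.352))/3.6139=9.8687
k=1: b·v=6.53×2.866=18.7150; √(2b)=3.6139; u=(18.7150+(-24.521))/3.6139=-1.6066, w=(18.7150−(-24.521))/3.6139=11.9639
k=2: b·v=6.53×0.033=0.2155; √(2b)=3.6139; u=(0.2155+17.978)/3.6139=5.0344, w=(0.2155−17.978)/3.6139=-4.9151
k=3: b·v=6.53×2.229=14.5554; √(2b)=3.6139; u=(14.5554+20.702)/3.6139=9.7561, w=(14.5554−20.702)/3.6139=-1.7008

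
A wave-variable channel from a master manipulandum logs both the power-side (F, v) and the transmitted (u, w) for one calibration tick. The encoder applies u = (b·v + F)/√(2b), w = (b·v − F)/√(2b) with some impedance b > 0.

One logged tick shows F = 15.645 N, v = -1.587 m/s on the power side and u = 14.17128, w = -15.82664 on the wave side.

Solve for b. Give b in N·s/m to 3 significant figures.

b = 0.544 N·s/m

u + w = -1.6554;  u + w = √(2b)·v, so √(2b) = -1.6554/(-1.587) = 1.0431.
b = (√(2b))²/2 = 1.0880/2 = 0.5440.
(Check via u − w = 2F/√(2b): u − w = 29.9979, 2F/√(2b) = 29.9978.)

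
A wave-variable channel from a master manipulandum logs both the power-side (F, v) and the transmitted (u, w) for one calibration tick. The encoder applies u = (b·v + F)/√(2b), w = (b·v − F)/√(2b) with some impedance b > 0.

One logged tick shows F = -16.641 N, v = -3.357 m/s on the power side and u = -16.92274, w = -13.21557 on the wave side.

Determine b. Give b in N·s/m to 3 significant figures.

b = 40.3 N·s/m

u + w = -30.1383;  u + w = √(2b)·v, so √(2b) = -30.1383/(-3.357) = 8.9778.
b = (√(2b))²/2 = 80.6000/2 = 40.3000.
(Check via u − w = 2F/√(2b): u − w = -3.7072, 2F/√(2b) = -3.7072.)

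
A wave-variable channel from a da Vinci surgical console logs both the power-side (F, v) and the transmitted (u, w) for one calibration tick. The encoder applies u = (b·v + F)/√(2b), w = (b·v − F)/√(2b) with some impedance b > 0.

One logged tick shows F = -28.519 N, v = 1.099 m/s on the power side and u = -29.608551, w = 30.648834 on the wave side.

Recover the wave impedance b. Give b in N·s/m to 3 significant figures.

b = 0.448 N·s/m

u + w = 1.040283;  u + w = √(2b)·v, so √(2b) = 1.040283/1.099 = 0.946572.
b = (√(2b))²/2 = 0.895999/2 = 0.448000.
(Check via u − w = 2F/√(2b): u − w = -60.257385, 2F/√(2b) = -60.257413.)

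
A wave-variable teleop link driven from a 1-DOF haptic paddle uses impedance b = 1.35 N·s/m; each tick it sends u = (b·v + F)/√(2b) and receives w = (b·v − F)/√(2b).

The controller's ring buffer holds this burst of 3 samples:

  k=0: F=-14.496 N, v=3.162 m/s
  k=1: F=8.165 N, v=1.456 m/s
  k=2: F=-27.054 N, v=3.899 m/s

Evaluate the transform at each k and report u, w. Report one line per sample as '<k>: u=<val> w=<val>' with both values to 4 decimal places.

k=0: b·v=1.35×3.162=4.2687; √(2b)=1.6432; u=(4.2687+(-14.496))/1.6432=-6.2241, w=(4.2687−(-14.496))/1.6432=11.4198
k=1: b·v=1.35×1.456=1.9656; √(2b)=1.6432; u=(1.9656+8.165)/1.6432=6.1653, w=(1.9656−8.165)/1.6432=-3.7728
k=2: b·v=1.35×3.899=5.2637; √(2b)=1.6432; u=(5.2637+(-27.054))/1.6432=-13.2612, w=(5.2637−(-27.054))/1.6432=19.6679

0: u=-6.2241 w=11.4198
1: u=6.1653 w=-3.7728
2: u=-13.2612 w=19.6679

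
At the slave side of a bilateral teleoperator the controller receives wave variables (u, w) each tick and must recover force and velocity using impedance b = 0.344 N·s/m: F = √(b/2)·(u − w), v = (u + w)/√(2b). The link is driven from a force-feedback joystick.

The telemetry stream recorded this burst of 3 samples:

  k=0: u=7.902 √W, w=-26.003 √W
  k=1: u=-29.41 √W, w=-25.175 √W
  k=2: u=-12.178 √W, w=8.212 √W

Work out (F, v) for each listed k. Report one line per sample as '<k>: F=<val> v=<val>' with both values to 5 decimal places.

0: F=14.06138 v=-21.82269
1: F=-1.75638 v=-65.80806
2: F=-8.45632 v=-4.78144

k=0: u−w=33.90500, u+w=-18.10100; √(b/2)=0.41473, √(2b)=0.82946; F=0.41473×33.905=14.06138, v=-18.10100/0.82946=-21.82269
k=1: u−w=-4.23500, u+w=-54.58500; √(b/2)=0.41473, √(2b)=0.82946; F=0.41473×(-4.235)=-1.75638, v=-54.58500/0.82946=-65.80806
k=2: u−w=-20.39000, u+w=-3.96600; √(b/2)=0.41473, √(2b)=0.82946; F=0.41473×(-20.39)=-8.45632, v=-3.96600/0.82946=-4.78144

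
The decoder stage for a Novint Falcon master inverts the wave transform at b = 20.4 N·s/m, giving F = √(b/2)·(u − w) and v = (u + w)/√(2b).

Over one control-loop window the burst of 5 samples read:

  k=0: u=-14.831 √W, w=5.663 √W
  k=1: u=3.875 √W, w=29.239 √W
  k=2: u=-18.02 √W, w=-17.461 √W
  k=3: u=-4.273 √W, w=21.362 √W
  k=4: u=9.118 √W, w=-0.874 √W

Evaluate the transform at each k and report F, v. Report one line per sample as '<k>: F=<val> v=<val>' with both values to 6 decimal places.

k=0: u−w=-20.494000, u+w=-9.168000; √(b/2)=3.193744, √(2b)=6.387488; F=3.193744×(-20.494)=-65.452587, v=-9.168000/6.387488=-1.435306
k=1: u−w=-25.364000, u+w=33.114000; √(b/2)=3.193744, √(2b)=6.387488; F=3.193744×(-25.364)=-81.006120, v=33.114000/6.387488=5.184198
k=2: u−w=-0.559000, u+w=-35.481000; √(b/2)=3.193744, √(2b)=6.387488; F=3.193744×(-0.559)=-1.785303, v=-35.481000/6.387488=-5.554766
k=3: u−w=-25.635000, u+w=17.089000; √(b/2)=3.193744, √(2b)=6.387488; F=3.193744×(-25.635)=-81.871624, v=17.089000/6.387488=2.675387
k=4: u−w=9.992000, u+w=8.244000; √(b/2)=3.193744, √(2b)=6.387488; F=3.193744×9.992=31.911889, v=8.244000/6.387488=1.290648

0: F=-65.452587 v=-1.435306
1: F=-81.006120 v=5.184198
2: F=-1.785303 v=-5.554766
3: F=-81.871624 v=2.675387
4: F=31.911889 v=1.290648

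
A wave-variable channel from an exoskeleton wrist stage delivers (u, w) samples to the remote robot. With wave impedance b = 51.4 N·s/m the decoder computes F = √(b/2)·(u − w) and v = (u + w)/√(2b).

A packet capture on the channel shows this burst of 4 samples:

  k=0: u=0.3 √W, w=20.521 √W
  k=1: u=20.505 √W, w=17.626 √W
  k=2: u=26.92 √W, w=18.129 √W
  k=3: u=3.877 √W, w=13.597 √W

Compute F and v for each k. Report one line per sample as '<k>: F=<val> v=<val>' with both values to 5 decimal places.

k=0: u−w=-20.22100, u+w=20.82100; √(b/2)=5.06952, √(2b)=10.13903; F=5.06952×(-20.221)=-102.51070, v=20.82100/10.13903=2.05355
k=1: u−w=2.87900, u+w=38.13100; √(b/2)=5.06952, √(2b)=10.13903; F=5.06952×2.879=14.59514, v=38.13100/10.13903=3.76081
k=2: u−w=8.79100, u+w=45.04900; √(b/2)=5.06952, √(2b)=10.13903; F=5.06952×8.791=44.56612, v=45.04900/10.13903=4.44313
k=3: u−w=-9.72000, u+w=17.47400; √(b/2)=5.06952, √(2b)=10.13903; F=5.06952×(-9.72)=-49.27570, v=17.47400/10.13903=1.72344

0: F=-102.51070 v=2.05355
1: F=14.59514 v=3.76081
2: F=44.56612 v=4.44313
3: F=-49.27570 v=1.72344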